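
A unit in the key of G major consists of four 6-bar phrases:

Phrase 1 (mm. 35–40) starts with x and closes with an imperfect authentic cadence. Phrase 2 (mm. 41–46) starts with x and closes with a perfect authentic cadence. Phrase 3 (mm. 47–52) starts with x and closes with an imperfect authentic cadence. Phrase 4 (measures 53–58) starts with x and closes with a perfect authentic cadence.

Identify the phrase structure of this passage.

repeated period

The cadence pattern IAC–PAC–IAC–PAC is weak–strong twice, and phrases 3–4 restate phrases 1–2: a period heard twice, not a double period (which would end weakly at phrase 2).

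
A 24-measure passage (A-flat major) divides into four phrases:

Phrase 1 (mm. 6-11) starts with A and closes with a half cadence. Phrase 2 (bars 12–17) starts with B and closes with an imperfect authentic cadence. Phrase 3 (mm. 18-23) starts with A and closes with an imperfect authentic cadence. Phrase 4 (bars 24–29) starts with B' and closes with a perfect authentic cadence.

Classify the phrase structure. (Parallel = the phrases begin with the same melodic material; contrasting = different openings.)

Four phrases in two halves: the first half (bars 6–17) ends with an imperfect authentic cadence, the second (bars 18-29) with a perfect authentic cadence — a large antecedent–consequent pair, i.e. a double period.
Phrase 3 begins with the same material as phrase 1, making it parallel.

parallel double period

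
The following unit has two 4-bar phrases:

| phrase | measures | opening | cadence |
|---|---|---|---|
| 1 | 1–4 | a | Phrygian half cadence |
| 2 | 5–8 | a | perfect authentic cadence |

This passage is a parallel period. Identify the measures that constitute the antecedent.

measures 1–4

The antecedent is the phrase ending with the weaker cadence (Phrygian half cadence, phrase 1) and the consequent the one ending more conclusively (perfect authentic cadence, phrase 2); the antecedent is measures 1–4.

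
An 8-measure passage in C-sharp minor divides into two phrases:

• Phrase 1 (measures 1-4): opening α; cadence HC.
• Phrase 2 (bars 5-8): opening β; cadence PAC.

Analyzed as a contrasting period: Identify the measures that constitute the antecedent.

measures 1–4

The antecedent is the phrase ending with the weaker cadence (half cadence, phrase 1) and the consequent the one ending more conclusively (perfect authentic cadence, phrase 2); the antecedent is bars 1-4.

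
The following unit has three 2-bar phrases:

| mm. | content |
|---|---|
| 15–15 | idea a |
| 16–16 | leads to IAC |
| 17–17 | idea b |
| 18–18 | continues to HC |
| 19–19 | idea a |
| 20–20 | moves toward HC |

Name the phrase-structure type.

The final phrase closes with a half cadence, which is not stronger than the preceding half cadence; the 3 phrases lack an overall antecedent–consequent design and so form a phrase group.

phrase group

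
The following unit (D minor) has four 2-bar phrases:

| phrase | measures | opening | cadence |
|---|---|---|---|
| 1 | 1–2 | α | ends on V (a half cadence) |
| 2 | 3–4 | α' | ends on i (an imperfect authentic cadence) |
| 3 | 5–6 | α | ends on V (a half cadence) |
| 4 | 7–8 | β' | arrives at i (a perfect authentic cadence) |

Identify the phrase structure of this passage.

Four phrases in two halves: the first half (mm. 1-4) ends with an imperfect authentic cadence, the second (measures 5–8) with a perfect authentic cadence — a large antecedent–consequent pair, i.e. a double period.
Phrase 3 begins with the same material as phrase 1, making it parallel.

parallel double period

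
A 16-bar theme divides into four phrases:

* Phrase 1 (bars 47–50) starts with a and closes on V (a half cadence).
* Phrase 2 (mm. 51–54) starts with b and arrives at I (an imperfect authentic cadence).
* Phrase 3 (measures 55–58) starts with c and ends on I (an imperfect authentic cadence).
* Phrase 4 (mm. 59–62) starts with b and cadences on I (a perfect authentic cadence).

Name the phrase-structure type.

Four phrases in two halves: the first half (mm. 47-54) ends with an imperfect authentic cadence, the second (mm. 55–62) with a perfect authentic cadence — a large antecedent–consequent pair, i.e. a double period.
Phrase 3 begins with different material from phrase 1, making it contrasting.

contrasting double period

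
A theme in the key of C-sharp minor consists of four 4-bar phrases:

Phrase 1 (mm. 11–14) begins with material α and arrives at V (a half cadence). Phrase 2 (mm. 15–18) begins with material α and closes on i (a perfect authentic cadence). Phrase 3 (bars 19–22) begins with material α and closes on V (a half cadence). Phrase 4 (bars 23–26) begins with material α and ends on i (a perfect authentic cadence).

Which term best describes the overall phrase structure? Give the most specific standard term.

The cadence pattern HC–PAC–HC–PAC is weak–strong twice, and phrases 3–4 restate phrases 1–2: a period heard twice, not a double period (which would end weakly at phrase 2).

repeated period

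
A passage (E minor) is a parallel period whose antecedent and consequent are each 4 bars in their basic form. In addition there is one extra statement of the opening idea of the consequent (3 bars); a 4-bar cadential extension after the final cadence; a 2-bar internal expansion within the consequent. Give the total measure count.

17 measures

Basic parallel period: 4 + 4 = 8 bars.
8 (basic form) + 3 (extra statement) + 4 (cadential extension) + 2 (internal expansion) = 17.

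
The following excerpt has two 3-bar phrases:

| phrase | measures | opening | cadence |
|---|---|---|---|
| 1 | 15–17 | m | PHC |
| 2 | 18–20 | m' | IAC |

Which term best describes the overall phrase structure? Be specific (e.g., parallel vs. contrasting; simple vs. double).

Phrase 1 ends with a Phrygian half cadence (weaker) and phrase 2 with an imperfect authentic cadence (stronger): antecedent + consequent = a period.
The two phrases open with the same material (m / m'), so the period is parallel.

parallel period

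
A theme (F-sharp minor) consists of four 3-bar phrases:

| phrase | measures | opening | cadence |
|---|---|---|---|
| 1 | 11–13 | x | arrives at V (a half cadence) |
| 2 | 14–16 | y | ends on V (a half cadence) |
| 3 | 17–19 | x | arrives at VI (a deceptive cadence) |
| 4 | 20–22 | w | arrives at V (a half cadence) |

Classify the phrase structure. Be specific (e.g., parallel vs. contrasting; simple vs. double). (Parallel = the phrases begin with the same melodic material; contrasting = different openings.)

Phrase 4 ends with a half cadence, no stronger than phrase 2's half cadence, so the four phrases do not form a double period; nor do phrases 3–4 duplicate 1–2, so it is not a repeated period. With no phrase reaching a conclusive cadence, the passage is a phrase group.

phrase group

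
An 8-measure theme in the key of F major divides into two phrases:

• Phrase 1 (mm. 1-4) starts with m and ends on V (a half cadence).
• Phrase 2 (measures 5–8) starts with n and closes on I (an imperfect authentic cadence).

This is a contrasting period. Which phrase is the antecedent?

The phrase ending with the weaker cadence (half cadence) is the antecedent; the one ending more conclusively (imperfect authentic cadence) is the consequent. The antecedent is phrase 1.

phrase 1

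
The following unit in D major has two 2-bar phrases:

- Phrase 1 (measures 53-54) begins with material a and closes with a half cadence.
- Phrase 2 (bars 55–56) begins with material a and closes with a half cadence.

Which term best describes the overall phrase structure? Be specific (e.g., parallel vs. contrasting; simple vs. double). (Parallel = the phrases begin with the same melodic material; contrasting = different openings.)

repeated phrase

Both phrases have the same opening (a) and the same cadence (half cadence): the second is a restatement, not a consequent, so this is a repeated phrase rather than a period.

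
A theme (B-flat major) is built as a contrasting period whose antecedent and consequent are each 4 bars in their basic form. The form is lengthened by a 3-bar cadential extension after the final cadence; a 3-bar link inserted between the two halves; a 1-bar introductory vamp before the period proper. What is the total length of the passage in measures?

Basic contrasting period: 4 + 4 = 8 bars.
8 (basic form) + 3 (cadential extension) + 3 (link) + 1 (introduction) = 15.

15 measures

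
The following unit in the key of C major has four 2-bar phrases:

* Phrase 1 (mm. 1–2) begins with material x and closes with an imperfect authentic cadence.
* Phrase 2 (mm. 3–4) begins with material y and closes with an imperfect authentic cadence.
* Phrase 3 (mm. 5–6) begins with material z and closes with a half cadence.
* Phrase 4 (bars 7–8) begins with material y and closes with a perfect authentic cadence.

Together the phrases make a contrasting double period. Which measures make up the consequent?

measures 5–8

In a double period the first pair of phrases (ending imperfect authentic cadence) is the large antecedent and the second pair (ending perfect authentic cadence) is the large consequent; the consequent is measures 5–8.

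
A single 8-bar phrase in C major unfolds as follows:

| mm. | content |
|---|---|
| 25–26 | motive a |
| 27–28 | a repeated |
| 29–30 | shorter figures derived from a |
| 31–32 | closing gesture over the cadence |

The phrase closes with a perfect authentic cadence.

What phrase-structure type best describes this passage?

Basic idea (bars 25-26) + its repetition (measures 27–28) form the presentation; fragmentation and cadence (mm. 29-32) form the continuation — the 8-bar whole is a sentence.

sentence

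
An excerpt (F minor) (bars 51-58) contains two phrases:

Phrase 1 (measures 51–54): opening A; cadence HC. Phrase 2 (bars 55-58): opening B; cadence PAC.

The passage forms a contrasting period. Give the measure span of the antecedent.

measures 51–54

The phrase ending with the weaker cadence (half cadence) is the antecedent; the one ending more conclusively (perfect authentic cadence) is the consequent. The antecedent is measures 51–54.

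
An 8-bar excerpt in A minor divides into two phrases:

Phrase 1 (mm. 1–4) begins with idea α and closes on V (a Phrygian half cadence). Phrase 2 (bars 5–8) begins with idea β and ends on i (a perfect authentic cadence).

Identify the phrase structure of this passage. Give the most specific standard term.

Phrase 1 ends with a Phrygian half cadence (weaker) and phrase 2 with a perfect authentic cadence (stronger): antecedent + consequent = a period.
The two phrases open with different material (α / β), so the period is contrasting.

contrasting period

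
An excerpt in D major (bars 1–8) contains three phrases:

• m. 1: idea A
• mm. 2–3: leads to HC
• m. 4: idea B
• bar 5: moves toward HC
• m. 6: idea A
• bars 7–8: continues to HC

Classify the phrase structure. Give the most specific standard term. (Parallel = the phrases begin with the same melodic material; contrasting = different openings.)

The final phrase closes with a half cadence, which is not stronger than the preceding half cadence; the 3 phrases lack an overall antecedent–consequent design and so form a phrase group.

phrase group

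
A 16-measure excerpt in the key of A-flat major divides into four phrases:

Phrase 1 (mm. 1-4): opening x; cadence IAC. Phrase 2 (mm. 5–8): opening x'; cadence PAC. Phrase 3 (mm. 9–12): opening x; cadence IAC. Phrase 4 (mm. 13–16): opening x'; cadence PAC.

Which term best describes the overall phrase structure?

repeated period

The cadence pattern IAC–PAC–IAC–PAC is weak–strong twice, and phrases 3–4 restate phrases 1–2: a period heard twice, not a double period (which would end weakly at phrase 2).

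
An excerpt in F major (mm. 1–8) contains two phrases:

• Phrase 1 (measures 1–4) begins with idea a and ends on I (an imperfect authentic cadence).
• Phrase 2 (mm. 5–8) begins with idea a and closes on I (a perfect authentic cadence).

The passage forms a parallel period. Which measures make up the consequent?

measures 5–8

The phrase ending with the weaker cadence (imperfect authentic cadence) is the antecedent; the one ending more conclusively (perfect authentic cadence) is the consequent. The consequent is measures 5–8.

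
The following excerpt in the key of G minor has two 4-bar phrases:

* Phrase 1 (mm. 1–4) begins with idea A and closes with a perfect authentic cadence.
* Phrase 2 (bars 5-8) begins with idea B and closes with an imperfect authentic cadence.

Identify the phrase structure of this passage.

phrase group

The second phrase closes with an imperfect authentic cadence, which is not stronger than the first phrase's perfect authentic cadence; without a weak→strong cadential pair there is no antecedent–consequent relationship, so this is a phrase group rather than a period.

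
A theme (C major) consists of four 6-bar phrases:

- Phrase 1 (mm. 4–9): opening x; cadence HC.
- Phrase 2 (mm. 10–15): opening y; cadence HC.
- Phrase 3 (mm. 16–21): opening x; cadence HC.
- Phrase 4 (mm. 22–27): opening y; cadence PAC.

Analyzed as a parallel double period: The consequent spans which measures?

In a double period the four phrases pair into a large antecedent (phrases 1–2, ending half cadence) and a large consequent (phrases 3–4, ending perfect authentic cadence). The consequent spans mm. 16–27.

measures 16–27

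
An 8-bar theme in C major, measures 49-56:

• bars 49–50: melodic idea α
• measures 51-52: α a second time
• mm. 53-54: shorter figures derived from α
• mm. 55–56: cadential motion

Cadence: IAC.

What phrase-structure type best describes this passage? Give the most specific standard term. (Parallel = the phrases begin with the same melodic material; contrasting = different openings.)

sentence

Basic idea (mm. 49–50) + its repetition (bars 51–52) form the presentation; fragmentation and cadence (bars 53-56) form the continuation — the 8-bar whole is a sentence.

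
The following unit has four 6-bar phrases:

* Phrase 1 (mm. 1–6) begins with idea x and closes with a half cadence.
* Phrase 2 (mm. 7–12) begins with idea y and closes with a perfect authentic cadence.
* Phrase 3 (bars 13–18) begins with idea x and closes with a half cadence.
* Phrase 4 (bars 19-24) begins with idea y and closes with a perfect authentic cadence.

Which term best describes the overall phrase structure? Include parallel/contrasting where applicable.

The cadence pattern HC–PAC–HC–PAC is weak–strong twice, and phrases 3–4 restate phrases 1–2: a period heard twice, not a double period (which would end weakly at phrase 2).

repeated period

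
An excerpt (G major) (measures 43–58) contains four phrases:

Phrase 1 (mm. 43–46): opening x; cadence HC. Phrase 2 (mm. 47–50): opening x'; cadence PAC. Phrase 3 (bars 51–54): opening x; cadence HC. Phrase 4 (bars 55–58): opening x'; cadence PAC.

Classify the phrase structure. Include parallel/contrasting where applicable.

repeated period

The cadence pattern HC–PAC–HC–PAC is weak–strong twice, and phrases 3–4 restate phrases 1–2: a period heard twice, not a double period (which would end weakly at phrase 2).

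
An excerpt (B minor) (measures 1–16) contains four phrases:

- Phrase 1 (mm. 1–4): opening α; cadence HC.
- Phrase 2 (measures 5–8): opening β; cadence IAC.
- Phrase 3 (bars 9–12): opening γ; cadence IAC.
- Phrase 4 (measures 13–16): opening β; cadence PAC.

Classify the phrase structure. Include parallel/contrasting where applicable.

Four phrases in two halves: the first half (mm. 1–8) ends with an imperfect authentic cadence, the second (bars 9-16) with a perfect authentic cadence — a large antecedent–consequent pair, i.e. a double period.
Phrase 3 begins with different material from phrase 1, making it contrasting.

contrasting double period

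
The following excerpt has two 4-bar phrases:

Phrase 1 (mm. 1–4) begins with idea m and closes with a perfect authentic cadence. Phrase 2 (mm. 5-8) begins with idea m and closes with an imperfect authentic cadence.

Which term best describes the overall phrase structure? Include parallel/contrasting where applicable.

The second phrase closes with an imperfect authentic cadence, which is not stronger than the first phrase's perfect authentic cadence; without a weak→strong cadential pair there is no antecedent–consequent relationship, so this is a phrase group rather than a period.

phrase group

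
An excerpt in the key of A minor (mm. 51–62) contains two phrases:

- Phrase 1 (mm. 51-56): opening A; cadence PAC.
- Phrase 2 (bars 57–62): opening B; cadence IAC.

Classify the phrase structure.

phrase group

The second phrase closes with an imperfect authentic cadence, which is not stronger than the first phrase's perfect authentic cadence; without a weak→strong cadential pair there is no antecedent–consequent relationship, so this is a phrase group rather than a period.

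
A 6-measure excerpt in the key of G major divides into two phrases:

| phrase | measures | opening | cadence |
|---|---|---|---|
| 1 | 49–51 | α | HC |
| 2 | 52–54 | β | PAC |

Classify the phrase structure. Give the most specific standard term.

Phrase 1 ends with a half cadence (weaker) and phrase 2 with a perfect authentic cadence (stronger): antecedent + consequent = a period.
The two phrases open with different material (α / β), so the period is contrasting.

contrasting period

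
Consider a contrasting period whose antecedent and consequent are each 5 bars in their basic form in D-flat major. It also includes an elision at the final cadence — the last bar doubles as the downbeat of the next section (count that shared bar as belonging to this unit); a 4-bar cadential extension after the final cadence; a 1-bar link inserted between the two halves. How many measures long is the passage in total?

15 measures

Basic contrasting period: 5 + 5 = 10 bars.
10 (basic form) + 4 (cadential extension) + 1 (link) = 15.
The elision shares a bar with the next section but does not change this unit's count.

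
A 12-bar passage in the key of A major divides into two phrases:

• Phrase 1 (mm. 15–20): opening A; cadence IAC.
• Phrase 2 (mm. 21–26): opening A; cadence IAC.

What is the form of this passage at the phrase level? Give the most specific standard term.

repeated phrase

Both phrases have the same opening (A) and the same cadence (imperfect authentic cadence): the second is a restatement, not a consequent, so this is a repeated phrase rather than a period.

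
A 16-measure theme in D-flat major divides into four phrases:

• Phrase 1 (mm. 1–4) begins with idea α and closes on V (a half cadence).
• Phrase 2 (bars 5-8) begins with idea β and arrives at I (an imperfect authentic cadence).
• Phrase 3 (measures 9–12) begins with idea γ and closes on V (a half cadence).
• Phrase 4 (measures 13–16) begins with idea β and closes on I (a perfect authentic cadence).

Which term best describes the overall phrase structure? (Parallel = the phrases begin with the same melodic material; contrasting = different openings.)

contrasting double period

Four phrases in two halves: the first half (mm. 1–8) ends with an imperfect authentic cadence, the second (measures 9–16) with a perfect authentic cadence — a large antecedent–consequent pair, i.e. a double period.
Phrase 3 begins with different material from phrase 1, making it contrasting.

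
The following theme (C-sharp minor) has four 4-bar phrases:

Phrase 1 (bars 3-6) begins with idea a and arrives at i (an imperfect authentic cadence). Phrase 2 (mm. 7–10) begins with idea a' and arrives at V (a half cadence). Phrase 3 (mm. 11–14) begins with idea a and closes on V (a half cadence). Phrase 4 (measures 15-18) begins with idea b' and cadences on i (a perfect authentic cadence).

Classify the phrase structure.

Four phrases in two halves: the first half (bars 3–10) ends with a half cadence, the second (bars 11–18) with a perfect authentic cadence — a large antecedent–consequent pair, i.e. a double period.
Phrase 3 begins with the same material as phrase 1, making it parallel.

parallel double period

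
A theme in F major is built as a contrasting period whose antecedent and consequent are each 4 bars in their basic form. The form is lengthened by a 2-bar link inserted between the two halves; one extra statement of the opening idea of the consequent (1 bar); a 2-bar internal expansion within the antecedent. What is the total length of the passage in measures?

13 measures

Basic contrasting period: 4 + 4 = 8 bars.
8 (basic form) + 2 (link) + 1 (extra statement) + 2 (internal expansion) = 13.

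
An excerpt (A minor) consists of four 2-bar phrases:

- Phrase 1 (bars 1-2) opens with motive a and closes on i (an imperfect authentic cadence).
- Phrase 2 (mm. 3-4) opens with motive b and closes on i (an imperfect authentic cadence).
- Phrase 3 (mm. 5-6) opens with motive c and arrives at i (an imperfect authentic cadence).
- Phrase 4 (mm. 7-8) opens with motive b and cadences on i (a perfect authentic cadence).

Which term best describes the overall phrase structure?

Four phrases in two halves: the first half (measures 1–4) ends with an imperfect authentic cadence, the second (mm. 5–8) with a perfect authentic cadence — a large antecedent–consequent pair, i.e. a double period.
Phrase 3 begins with different material from phrase 1, making it contrasting.

contrasting double period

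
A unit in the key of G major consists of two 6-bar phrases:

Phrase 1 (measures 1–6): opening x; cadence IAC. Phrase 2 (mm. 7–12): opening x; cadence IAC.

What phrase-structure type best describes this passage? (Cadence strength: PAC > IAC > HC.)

Both phrases have the same opening (x) and the same cadence (imperfect authentic cadence): the second is a restatement, not a consequent, so this is a repeated phrase rather than a period.

repeated phrase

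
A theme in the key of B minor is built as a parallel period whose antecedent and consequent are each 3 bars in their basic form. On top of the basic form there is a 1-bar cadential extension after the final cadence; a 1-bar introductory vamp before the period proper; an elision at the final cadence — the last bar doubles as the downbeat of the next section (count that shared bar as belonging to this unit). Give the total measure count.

8 measures

Basic parallel period: 3 + 3 = 6 bars.
6 (basic form) + 1 (cadential extension) + 1 (introduction) = 8.
The elision shares a bar with the next section but does not change this unit's count.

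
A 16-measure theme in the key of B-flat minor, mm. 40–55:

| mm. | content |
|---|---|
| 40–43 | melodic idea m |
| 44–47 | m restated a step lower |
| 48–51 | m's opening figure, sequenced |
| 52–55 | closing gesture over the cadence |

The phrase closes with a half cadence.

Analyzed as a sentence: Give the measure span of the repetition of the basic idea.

measures 44–47

The presentation of a sentence is the basic idea (bars 40–43) plus its repetition (mm. 44-47); the repetition of the basic idea is therefore mm. 44–47.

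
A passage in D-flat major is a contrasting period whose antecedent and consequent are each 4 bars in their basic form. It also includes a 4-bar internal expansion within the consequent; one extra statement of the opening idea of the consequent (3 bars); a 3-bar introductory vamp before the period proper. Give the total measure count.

Basic contrasting period: 4 + 4 = 8 bars.
8 (basic form) + 4 (internal expansion) + 3 (extra statement) + 3 (introduction) = 18.

18 measures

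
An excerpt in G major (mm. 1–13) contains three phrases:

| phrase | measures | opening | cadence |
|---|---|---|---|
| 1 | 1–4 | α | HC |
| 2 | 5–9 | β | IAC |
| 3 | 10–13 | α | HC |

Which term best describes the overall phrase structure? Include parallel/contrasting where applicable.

phrase group

The final phrase closes with a half cadence, which is not stronger than the preceding imperfect authentic cadence; the 3 phrases lack an overall antecedent–consequent design and so form a phrase group.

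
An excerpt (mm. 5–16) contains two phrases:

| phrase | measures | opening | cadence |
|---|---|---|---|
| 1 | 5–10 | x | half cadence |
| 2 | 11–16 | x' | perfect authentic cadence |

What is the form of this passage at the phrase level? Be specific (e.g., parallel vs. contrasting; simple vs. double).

Phrase 1 ends with a half cadence (weaker) and phrase 2 with a perfect authentic cadence (stronger): antecedent + consequent = a period.
The two phrases open with the same material (x / x'), so the period is parallel.

parallel period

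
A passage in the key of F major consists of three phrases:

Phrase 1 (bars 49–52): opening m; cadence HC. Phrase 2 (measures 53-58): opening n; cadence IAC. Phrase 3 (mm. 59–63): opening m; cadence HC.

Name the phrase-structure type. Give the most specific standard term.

phrase group

The final phrase closes with a half cadence, which is not stronger than the preceding imperfect authentic cadence; the 3 phrases lack an overall antecedent–consequent design and so form a phrase group.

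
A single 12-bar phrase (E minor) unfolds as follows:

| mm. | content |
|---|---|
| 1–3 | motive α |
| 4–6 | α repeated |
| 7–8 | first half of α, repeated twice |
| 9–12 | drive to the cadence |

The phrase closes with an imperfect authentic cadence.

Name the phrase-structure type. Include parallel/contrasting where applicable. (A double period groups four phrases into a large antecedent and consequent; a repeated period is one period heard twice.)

sentence

Basic idea (mm. 1-3) + its repetition (measures 4–6) form the presentation; fragmentation and cadence (mm. 7–12) form the continuation — the 12-bar whole is a sentence.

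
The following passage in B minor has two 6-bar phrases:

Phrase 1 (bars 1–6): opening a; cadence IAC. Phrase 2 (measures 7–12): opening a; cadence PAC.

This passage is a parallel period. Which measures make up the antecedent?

The antecedent is the phrase ending with the weaker cadence (imperfect authentic cadence, phrase 1) and the consequent the one ending more conclusively (perfect authentic cadence, phrase 2); the antecedent is bars 1–6.

measures 1–6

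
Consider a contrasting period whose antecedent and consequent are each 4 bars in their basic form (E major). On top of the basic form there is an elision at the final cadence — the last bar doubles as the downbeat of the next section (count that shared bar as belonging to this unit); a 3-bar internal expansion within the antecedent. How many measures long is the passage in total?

Basic contrasting period: 4 + 4 = 8 bars.
8 (basic form) + 3 (internal expansion) = 11.
The elision shares a bar with the next section but does not change this unit's count.

11 measures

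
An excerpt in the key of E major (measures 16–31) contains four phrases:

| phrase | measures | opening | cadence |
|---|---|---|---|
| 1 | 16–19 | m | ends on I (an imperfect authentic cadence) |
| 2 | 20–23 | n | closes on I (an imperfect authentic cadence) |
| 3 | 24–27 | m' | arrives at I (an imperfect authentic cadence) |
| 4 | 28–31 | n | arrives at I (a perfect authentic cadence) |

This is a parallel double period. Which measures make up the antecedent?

In a double period the first pair of phrases (ending imperfect authentic cadence) is the large antecedent and the second pair (ending perfect authentic cadence) is the large consequent; the antecedent is measures 16–23.

measures 16–23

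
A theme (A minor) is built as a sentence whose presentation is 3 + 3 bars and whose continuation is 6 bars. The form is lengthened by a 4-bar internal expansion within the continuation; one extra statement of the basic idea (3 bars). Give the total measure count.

Basic sentence: 3 + 3 + 6 = 12 bars.
12 (basic form) + 4 (internal expansion) + 3 (extra statement) = 19.

19 measures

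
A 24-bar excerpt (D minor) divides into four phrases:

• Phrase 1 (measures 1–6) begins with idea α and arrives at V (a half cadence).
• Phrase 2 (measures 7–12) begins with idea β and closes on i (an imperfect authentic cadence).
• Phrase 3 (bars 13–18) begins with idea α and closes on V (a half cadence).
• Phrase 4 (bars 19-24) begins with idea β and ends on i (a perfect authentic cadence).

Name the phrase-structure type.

Four phrases in two halves: the first half (measures 1–12) ends with an imperfect authentic cadence, the second (bars 13–24) with a perfect authentic cadence — a large antecedent–consequent pair, i.e. a double period.
Phrase 3 begins with the same material as phrase 1, making it parallel.

parallel double period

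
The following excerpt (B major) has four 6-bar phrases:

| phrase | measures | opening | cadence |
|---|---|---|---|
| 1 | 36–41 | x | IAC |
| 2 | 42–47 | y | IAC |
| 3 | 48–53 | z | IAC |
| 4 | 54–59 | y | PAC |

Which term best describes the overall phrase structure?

contrasting double period

Four phrases in two halves: the first half (bars 36-47) ends with an imperfect authentic cadence, the second (mm. 48-59) with a perfect authentic cadence — a large antecedent–consequent pair, i.e. a double period.
Phrase 3 begins with different material from phrase 1, making it contrasting.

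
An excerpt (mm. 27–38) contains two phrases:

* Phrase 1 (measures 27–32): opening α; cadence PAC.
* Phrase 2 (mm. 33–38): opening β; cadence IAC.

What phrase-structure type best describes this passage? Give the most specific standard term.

The second phrase closes with an imperfect authentic cadence, which is not stronger than the first phrase's perfect authentic cadence; without a weak→strong cadential pair there is no antecedent–consequent relationship, so this is a phrase group rather than a period.

phrase group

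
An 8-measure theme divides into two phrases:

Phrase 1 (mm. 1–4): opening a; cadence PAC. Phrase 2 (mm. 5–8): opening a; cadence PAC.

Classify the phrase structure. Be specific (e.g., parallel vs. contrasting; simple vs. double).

repeated phrase

Both phrases have the same opening (a) and the same cadence (perfect authentic cadence): the second is a restatement, not a consequent, so this is a repeated phrase rather than a period.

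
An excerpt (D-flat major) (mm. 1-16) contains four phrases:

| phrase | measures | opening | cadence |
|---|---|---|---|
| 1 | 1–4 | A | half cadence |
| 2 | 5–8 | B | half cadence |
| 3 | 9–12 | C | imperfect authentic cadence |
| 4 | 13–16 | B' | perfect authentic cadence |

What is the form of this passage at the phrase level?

Four phrases in two halves: the first half (bars 1–8) ends with a half cadence, the second (mm. 9–16) with a perfect authentic cadence — a large antecedent–consequent pair, i.e. a double period.
Phrase 3 begins with different material from phrase 1, making it contrasting.

contrasting double period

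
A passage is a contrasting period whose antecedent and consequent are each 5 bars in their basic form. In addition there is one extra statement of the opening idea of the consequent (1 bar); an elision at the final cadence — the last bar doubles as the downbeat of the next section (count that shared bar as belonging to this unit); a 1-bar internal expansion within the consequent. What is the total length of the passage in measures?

Basic contrasting period: 5 + 5 = 10 bars.
10 (basic form) + 1 (extra statement) + 1 (internal expansion) = 12.
The elision shares a bar with the next section but does not change this unit's count.

12 measures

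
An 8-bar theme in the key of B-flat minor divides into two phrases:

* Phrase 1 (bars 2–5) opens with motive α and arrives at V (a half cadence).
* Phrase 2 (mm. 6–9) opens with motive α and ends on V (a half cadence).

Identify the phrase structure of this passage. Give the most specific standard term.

Both phrases have the same opening (α) and the same cadence (half cadence): the second is a restatement, not a consequent, so this is a repeated phrase rather than a period.

repeated phrase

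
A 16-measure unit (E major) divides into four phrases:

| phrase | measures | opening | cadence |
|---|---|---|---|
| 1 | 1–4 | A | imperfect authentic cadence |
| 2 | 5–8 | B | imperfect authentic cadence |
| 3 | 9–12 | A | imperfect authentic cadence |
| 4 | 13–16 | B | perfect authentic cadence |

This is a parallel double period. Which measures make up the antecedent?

In a double period the first pair of phrases (ending imperfect authentic cadence) is the large antecedent and the second pair (ending perfect authentic cadence) is the large consequent; the antecedent is measures 1–8.

measures 1–8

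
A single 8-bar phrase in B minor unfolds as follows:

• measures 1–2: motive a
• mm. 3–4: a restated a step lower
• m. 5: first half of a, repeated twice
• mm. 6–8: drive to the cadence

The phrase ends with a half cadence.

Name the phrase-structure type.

sentence

Basic idea (mm. 1–2) + its repetition (measures 3–4) form the presentation; fragmentation and cadence (bars 5–8) form the continuation — the 8-bar whole is a sentence.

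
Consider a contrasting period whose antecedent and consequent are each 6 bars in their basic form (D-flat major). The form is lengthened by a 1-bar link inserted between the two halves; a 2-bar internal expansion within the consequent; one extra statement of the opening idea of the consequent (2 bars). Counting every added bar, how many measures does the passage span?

Basic contrasting period: 6 + 6 = 12 bars.
12 (basic form) + 1 (link) + 2 (internal expansion) + 2 (extra statement) = 17.

17 measures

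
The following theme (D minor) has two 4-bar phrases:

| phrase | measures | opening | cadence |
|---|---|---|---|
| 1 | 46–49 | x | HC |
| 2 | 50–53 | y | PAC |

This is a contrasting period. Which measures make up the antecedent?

The phrase ending with the weaker cadence (half cadence) is the antecedent; the one ending more conclusively (perfect authentic cadence) is the consequent. The antecedent is measures 46–49.

measures 46–49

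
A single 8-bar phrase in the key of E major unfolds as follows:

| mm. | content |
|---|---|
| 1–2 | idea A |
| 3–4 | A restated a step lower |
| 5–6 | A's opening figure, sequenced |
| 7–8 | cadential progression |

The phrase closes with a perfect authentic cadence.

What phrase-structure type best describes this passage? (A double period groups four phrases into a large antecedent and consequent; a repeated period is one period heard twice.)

Basic idea (bars 1–2) + its repetition (mm. 3–4) form the presentation; fragmentation and cadence (measures 5-8) form the continuation — the 8-bar whole is a sentence.

sentence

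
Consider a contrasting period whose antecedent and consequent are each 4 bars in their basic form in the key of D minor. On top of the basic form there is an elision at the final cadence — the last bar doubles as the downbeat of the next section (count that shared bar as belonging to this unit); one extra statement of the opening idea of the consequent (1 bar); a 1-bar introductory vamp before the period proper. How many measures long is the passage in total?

Basic contrasting period: 4 + 4 = 8 bars.
8 (basic form) + 1 (extra statement) + 1 (introduction) = 10.
The elision shares a bar with the next section but does not change this unit's count.

10 measures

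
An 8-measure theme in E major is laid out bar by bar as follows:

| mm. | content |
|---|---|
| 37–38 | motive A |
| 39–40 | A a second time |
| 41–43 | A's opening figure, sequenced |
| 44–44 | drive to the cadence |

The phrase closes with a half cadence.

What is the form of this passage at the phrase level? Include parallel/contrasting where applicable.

sentence

Basic idea (mm. 37–38) + its repetition (mm. 39-40) form the presentation; fragmentation and cadence (mm. 41–44) form the continuation — the 8-bar whole is a sentence.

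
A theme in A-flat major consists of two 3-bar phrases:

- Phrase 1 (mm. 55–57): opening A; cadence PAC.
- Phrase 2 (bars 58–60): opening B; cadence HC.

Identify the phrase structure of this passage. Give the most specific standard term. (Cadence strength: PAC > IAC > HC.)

phrase group

The second phrase closes with a half cadence, which is not stronger than the first phrase's perfect authentic cadence; without a weak→strong cadential pair there is no antecedent–consequent relationship, so this is a phrase group rather than a period.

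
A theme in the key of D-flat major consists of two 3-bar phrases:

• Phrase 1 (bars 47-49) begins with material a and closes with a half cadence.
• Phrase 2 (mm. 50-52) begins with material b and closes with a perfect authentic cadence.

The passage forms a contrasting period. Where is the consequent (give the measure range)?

The antecedent is the phrase ending with the weaker cadence (half cadence, phrase 1) and the consequent the one ending more conclusively (perfect authentic cadence, phrase 2); the consequent is measures 50–52.

measures 50–52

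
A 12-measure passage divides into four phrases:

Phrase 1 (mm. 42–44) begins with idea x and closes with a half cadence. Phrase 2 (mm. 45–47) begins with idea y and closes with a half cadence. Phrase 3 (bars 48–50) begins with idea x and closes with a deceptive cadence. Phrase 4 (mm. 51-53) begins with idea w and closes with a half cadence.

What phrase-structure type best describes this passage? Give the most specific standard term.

Phrase 4 ends with a half cadence, no stronger than phrase 2's half cadence, so the four phrases do not form a double period; nor do phrases 3–4 duplicate 1–2, so it is not a repeated period. With no phrase reaching a conclusive cadence, the passage is a phrase group.

phrase group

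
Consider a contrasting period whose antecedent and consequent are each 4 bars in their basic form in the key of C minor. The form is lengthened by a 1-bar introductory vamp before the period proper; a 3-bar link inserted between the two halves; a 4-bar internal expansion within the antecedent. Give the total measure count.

16 measures

Basic contrasting period: 4 + 4 = 8 bars.
8 (basic form) + 1 (introduction) + 3 (link) + 4 (internal expansion) = 16.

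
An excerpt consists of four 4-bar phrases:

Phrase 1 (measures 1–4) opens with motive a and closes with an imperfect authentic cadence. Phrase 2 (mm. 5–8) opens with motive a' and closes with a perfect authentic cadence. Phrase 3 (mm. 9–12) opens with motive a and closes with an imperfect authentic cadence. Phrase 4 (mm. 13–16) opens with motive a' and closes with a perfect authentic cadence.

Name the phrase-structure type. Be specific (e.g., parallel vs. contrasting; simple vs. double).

The cadence pattern IAC–PAC–IAC–PAC is weak–strong twice, and phrases 3–4 restate phrases 1–2: a period heard twice, not a double period (which would end weakly at phrase 2).

repeated period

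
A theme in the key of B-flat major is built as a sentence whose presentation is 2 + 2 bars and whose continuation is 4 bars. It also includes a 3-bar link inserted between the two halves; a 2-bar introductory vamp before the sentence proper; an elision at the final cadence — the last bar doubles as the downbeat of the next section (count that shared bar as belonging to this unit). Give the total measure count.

Basic sentence: 2 + 2 + 4 = 8 bars.
8 (basic form) + 3 (link) + 2 (introduction) = 13.
The elision shares a bar with the next section but does not change this unit's count.

13 measures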